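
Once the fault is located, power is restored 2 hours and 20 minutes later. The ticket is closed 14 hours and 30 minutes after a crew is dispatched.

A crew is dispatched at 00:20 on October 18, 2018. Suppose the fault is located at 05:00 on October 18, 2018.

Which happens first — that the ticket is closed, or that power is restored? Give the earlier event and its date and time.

A crew is dispatched: 00:20 Oct 18, 2018.
The ticket is closed: 00:20 Oct 18, 2018 + 14h30m = 14:50 Oct 18, 2018.
The fault is located: 05:00 Oct 18, 2018.
Power is restored: 05:00 Oct 18, 2018 + 2h20m = 07:20 Oct 18, 2018.
Comparing: the ticket is closed at 14:50 Oct 18, 2018 vs power is restored at 07:20 Oct 18, 2018. Earlier: power is restored.

Power is restored — 07:20 on October 18, 2018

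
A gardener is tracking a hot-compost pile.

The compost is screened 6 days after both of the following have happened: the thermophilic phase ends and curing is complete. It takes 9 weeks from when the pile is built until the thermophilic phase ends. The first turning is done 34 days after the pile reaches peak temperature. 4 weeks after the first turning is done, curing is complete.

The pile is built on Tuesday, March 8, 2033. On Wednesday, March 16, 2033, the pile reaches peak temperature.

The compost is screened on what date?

Monday, May 23, 2033

The pile is built: Mar 8, 2033.
The thermophilic phase ends: Mar 8, 2033 + 9 weeks = May 10, 2033.
The pile reaches peak temperature: Mar 16, 2033.
The first turning is done: Mar 16, 2033 + 34 days = Apr 19, 2033.
Curing is complete: Apr 19, 2033 + 4 weeks = May 17, 2033.
Both prerequisites met — the thermophilic phase ends (May 10, 2033), curing is complete (May 17, 2033); the later is May 17, 2033.
The compost is screened: May 17, 2033 + 6 days = May 23, 2033.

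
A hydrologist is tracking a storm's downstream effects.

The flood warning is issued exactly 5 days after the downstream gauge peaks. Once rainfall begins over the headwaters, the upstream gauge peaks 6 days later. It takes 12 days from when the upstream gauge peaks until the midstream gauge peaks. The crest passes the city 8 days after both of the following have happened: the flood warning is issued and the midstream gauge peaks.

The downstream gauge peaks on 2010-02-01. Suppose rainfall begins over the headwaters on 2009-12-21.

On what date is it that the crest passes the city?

2010-02-14

The downstream gauge peaks: Feb 1, 2010.
The flood warning is issued: Feb 1, 2010 + 5 days = Feb 6, 2010.
Rainfall begins over the headwaters: Dec 21, 2009.
The upstream gauge peaks: Dec 21, 2009 + 6 days = Dec 27, 2009.
The midstream gauge peaks: Dec 27, 2009 + 12 days = Jan 8, 2010.
Both prerequisites met — the flood warning is issued (Feb 6, 2010), the midstream gauge peaks (Jan 8, 2010); the later is Feb 6, 2010.
The crest passes the city: Feb 6, 2010 + 8 days = Feb 14, 2010.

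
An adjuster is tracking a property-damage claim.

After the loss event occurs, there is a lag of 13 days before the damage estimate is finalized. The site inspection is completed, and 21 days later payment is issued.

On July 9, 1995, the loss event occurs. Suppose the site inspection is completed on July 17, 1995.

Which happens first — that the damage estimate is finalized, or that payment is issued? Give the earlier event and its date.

The loss event occurs: Jul 9, 1995.
The damage estimate is finalized: Jul 9, 1995 + 13 days = Jul 22, 1995.
The site inspection is completed: Jul 17, 1995.
Payment is issued: Jul 17, 1995 + 21 days = Aug 7, 1995.
Comparing: the damage estimate is finalized on Jul 22, 1995 vs payment is issued on Aug 7, 1995. Earlier: the damage estimate is finalized.

The damage estimate is finalized — July 22, 1995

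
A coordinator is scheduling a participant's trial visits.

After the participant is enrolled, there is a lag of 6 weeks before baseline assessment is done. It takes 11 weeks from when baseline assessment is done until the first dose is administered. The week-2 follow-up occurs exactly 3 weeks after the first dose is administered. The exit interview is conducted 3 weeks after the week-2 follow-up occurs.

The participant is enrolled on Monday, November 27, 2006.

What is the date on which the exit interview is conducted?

Monday, May 7, 2007

The participant is enrolled: Nov 27, 2006.
Baseline assessment is done: Nov 27, 2006 + 6 weeks = Jan 8, 2007.
The first dose is administered: Jan 8, 2007 + 11 weeks = Mar 26, 2007.
The week-2 follow-up occurs: Mar 26, 2007 + 3 weeks = Apr 16, 2007.
The exit interview is conducted: Apr 16, 2007 + 3 weeks = May 7, 2007.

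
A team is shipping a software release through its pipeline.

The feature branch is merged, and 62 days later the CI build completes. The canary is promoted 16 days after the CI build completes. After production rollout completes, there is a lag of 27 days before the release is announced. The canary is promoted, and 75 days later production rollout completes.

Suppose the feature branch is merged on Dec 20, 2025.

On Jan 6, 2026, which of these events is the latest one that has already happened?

The feature branch is merged

The feature branch is merged: Dec 20, 2025.
The CI build completes: Dec 20, 2025 + 62 days = Feb 20, 2026.
The canary is promoted: Feb 20, 2026 + 16 days = Mar 8, 2026.
Production rollout completes: Mar 8, 2026 + 75 days = May 22, 2026.
The release is announced: May 22, 2026 + 27 days = Jun 18, 2026.
Jan 6, 2026 falls between when the feature branch is merged (Dec 20, 2025) and when the CI build completes (Feb 20, 2026).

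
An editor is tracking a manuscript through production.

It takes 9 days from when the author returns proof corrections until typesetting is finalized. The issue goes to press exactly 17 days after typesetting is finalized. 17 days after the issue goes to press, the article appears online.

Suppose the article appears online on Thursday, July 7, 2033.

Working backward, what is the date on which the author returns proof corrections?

Wednesday, May 25, 2033

The article appears online: Jul 7, 2033.
The issue goes to press: Jul 7, 2033 − 17 days = Jun 20, 2033.
Typesetting is finalized: Jun 20, 2033 − 17 days = Jun 3, 2033.
The author returns proof corrections: Jun 3, 2033 − 9 days = May 25, 2033.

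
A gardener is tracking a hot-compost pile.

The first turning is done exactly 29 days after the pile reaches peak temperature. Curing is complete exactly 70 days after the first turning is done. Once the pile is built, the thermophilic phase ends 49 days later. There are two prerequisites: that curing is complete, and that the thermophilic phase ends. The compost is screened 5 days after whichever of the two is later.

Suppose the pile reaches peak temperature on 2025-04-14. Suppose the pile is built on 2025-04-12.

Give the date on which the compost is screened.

2025-07-27

The pile reaches peak temperature: Apr 14, 2025.
The first turning is done: Apr 14, 2025 + 29 days = May 13, 2025.
Curing is complete: May 13, 2025 + 70 days = Jul 22, 2025.
The pile is built: Apr 12, 2025.
The thermophilic phase ends: Apr 12, 2025 + 49 days = May 31, 2025.
Both prerequisites met — curing is complete (Jul 22, 2025), the thermophilic phase ends (May 31, 2025); the later is Jul 22, 2025.
The compost is screened: Jul 22, 2025 + 5 days = Jul 27, 2025.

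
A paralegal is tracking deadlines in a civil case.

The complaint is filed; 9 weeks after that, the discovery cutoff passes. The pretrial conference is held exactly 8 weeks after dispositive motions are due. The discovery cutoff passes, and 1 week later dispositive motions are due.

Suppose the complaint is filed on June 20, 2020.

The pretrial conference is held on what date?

October 24, 2020

The complaint is filed: Jun 20, 2020.
The discovery cutoff passes: Jun 20, 2020 + 9 weeks = Aug 22, 2020.
Dispositive motions are due: Aug 22, 2020 + 1 week = Aug 29, 2020.
The pretrial conference is held: Aug 29, 2020 + 8 weeks = Oct 24, 2020.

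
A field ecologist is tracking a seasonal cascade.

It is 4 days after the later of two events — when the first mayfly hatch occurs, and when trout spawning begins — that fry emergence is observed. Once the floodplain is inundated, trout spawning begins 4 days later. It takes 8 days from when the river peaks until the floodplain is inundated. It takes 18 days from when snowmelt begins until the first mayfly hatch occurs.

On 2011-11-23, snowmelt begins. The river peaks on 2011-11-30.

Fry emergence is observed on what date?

Snowmelt begins: Nov 23, 2011.
The first mayfly hatch occurs: Nov 23, 2011 + 18 days = Dec 11, 2011.
The river peaks: Nov 30, 2011.
The floodplain is inundated: Nov 30, 2011 + 8 days = Dec 8, 2011.
Trout spawning begins: Dec 8, 2011 + 4 days = Dec 12, 2011.
Both prerequisites met — the first mayfly hatch occurs (Dec 11, 2011), trout spawning begins (Dec 12, 2011); the later is Dec 12, 2011.
Fry emergence is observed: Dec 12, 2011 + 4 days = Dec 16, 2011.

2011-12-16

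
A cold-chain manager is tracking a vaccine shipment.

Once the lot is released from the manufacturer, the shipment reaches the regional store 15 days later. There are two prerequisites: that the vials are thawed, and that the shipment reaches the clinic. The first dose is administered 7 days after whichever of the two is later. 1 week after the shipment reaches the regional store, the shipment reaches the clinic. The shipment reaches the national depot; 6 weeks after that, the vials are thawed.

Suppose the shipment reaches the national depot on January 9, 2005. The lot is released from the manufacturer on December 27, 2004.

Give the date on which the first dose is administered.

February 27, 2005

The shipment reaches the national depot: Jan 9, 2005.
The vials are thawed: Jan 9, 2005 + 6 weeks = Feb 20, 2005.
The lot is released from the manufacturer: Dec 27, 2004.
The shipment reaches the regional store: Dec 27, 2004 + 15 days = Jan 11, 2005.
The shipment reaches the clinic: Jan 11, 2005 + 1 week = Jan 18, 2005.
Both prerequisites met — the vials are thawed (Feb 20, 2005), the shipment reaches the clinic (Jan 18, 2005); the later is Feb 20, 2005.
The first dose is administered: Feb 20, 2005 + 7 days = Feb 27, 2005.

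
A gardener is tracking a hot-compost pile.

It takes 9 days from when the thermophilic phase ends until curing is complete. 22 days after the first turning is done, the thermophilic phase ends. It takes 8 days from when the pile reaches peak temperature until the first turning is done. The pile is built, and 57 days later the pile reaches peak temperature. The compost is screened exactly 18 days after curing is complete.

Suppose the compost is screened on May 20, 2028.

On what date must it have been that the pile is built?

Jan 27, 2028

The compost is screened: May 20, 2028.
Curing is complete: May 20, 2028 − 18 days = May 2, 2028.
The thermophilic phase ends: May 2, 2028 − 9 days = Apr 23, 2028.
The first turning is done: Apr 23, 2028 − 22 days = Apr 1, 2028.
The pile reaches peak temperature: Apr 1, 2028 − 8 days = Mar 24, 2028.
The pile is built: Mar 24, 2028 − 57 days = Jan 27, 2028.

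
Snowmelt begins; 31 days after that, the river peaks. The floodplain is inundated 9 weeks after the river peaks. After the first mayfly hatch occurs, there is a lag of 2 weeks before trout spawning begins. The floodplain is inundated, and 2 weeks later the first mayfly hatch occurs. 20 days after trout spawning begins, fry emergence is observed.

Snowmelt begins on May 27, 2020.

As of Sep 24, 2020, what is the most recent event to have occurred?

The first mayfly hatch occurs

Snowmelt begins: May 27, 2020.
The river peaks: May 27, 2020 + 31 days = Jun 27, 2020.
The floodplain is inundated: Jun 27, 2020 + 9 weeks = Aug 29, 2020.
The first mayfly hatch occurs: Aug 29, 2020 + 2 weeks = Sep 12, 2020.
Trout spawning begins: Sep 12, 2020 + 2 weeks = Sep 26, 2020.
Fry emergence is observed: Sep 26, 2020 + 20 days = Oct 16, 2020.
Sep 24, 2020 falls between when the first mayfly hatch occurs (Sep 12, 2020) and when trout spawning begins (Sep 26, 2020).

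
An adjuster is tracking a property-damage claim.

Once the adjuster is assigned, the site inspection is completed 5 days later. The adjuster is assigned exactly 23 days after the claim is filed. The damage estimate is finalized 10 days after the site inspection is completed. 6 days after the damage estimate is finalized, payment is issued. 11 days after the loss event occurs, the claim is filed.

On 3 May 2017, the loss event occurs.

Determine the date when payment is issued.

The loss event occurs: May 3, 2017.
The claim is filed: May 3, 2017 + 11 days = May 14, 2017.
The adjuster is assigned: May 14, 2017 + 23 days = Jun 6, 2017.
The site inspection is completed: Jun 6, 2017 + 5 days = Jun 11, 2017.
The damage estimate is finalized: Jun 11, 2017 + 10 days = Jun 21, 2017.
Payment is issued: Jun 21, 2017 + 6 days = Jun 27, 2017.

27 June 2017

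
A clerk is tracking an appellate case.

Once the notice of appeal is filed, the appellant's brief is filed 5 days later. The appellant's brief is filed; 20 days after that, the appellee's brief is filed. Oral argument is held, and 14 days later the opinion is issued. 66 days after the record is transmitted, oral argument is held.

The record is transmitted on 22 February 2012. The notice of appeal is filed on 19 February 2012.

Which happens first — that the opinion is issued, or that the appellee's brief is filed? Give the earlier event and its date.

The appellee's brief is filed — 15 March 2012

The record is transmitted: Feb 22, 2012.
Oral argument is held: Feb 22, 2012 + 66 days = Apr 28, 2012.
The opinion is issued: Apr 28, 2012 + 14 days = May 12, 2012.
The notice of appeal is filed: Feb 19, 2012.
The appellant's brief is filed: Feb 19, 2012 + 5 days = Feb 24, 2012.
The appellee's brief is filed: Feb 24, 2012 + 20 days = Mar 15, 2012.
Comparing: the opinion is issued on May 12, 2012 vs the appellee's brief is filed on Mar 15, 2012. Earlier: the appellee's brief is filed.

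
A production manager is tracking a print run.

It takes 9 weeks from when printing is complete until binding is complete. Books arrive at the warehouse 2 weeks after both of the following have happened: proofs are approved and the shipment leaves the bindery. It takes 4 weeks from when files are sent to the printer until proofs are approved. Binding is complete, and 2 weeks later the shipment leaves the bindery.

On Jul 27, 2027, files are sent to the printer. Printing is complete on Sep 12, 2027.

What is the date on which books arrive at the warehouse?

Files are sent to the printer: Jul 27, 2027.
Proofs are approved: Jul 27, 2027 + 4 weeks = Aug 24, 2027.
Printing is complete: Sep 12, 2027.
Binding is complete: Sep 12, 2027 + 9 weeks = Nov 14, 2027.
The shipment leaves the bindery: Nov 14, 2027 + 2 weeks = Nov 28, 2027.
Both prerequisites met — proofs are approved (Aug 24, 2027), the shipment leaves the bindery (Nov 28, 2027); the later is Nov 28, 2027.
Books arrive at the warehouse: Nov 28, 2027 + 2 weeks = Dec 12, 2027.

Dec 12, 2027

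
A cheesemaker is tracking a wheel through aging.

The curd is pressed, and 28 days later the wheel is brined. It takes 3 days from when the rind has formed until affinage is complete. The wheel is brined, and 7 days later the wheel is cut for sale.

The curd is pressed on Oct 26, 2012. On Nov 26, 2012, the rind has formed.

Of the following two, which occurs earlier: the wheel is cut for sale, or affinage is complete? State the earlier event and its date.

The curd is pressed: Oct 26, 2012.
The wheel is brined: Oct 26, 2012 + 28 days = Nov 23, 2012.
The wheel is cut for sale: Nov 23, 2012 + 7 days = Nov 30, 2012.
The rind has formed: Nov 26, 2012.
Affinage is complete: Nov 26, 2012 + 3 days = Nov 29, 2012.
Comparing: the wheel is cut for sale on Nov 30, 2012 vs affinage is complete on Nov 29, 2012. Earlier: affinage is complete.

Affinage is complete — Nov 29, 2012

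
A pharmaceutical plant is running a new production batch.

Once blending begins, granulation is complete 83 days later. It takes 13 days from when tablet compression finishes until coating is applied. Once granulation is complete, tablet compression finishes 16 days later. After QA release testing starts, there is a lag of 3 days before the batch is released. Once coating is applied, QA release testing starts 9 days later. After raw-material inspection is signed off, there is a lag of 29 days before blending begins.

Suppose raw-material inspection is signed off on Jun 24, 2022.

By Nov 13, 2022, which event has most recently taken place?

Raw-material inspection is signed off: Jun 24, 2022.
Blending begins: Jun 24, 2022 + 29 days = Jul 23, 2022.
Granulation is complete: Jul 23, 2022 + 83 days = Oct 14, 2022.
Tablet compression finishes: Oct 14, 2022 + 16 days = Oct 30, 2022.
Coating is applied: Oct 30, 2022 + 13 days = Nov 12, 2022.
QA release testing starts: Nov 12, 2022 + 9 days = Nov 21, 2022.
The batch is released: Nov 21, 2022 + 3 days = Nov 24, 2022.
Nov 13, 2022 falls between when coating is applied (Nov 12, 2022) and when QA release testing starts (Nov 21, 2022).

Coating is applied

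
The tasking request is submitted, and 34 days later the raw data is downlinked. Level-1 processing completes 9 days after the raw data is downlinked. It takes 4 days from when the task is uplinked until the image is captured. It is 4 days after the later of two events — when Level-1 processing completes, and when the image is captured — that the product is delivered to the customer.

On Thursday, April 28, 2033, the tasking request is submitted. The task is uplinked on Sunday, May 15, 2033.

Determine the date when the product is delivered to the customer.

Tuesday, June 14, 2033

The tasking request is submitted: Apr 28, 2033.
The raw data is downlinked: Apr 28, 2033 + 34 days = Jun 1, 2033.
Level-1 processing completes: Jun 1, 2033 + 9 days = Jun 10, 2033.
The task is uplinked: May 15, 2033.
The image is captured: May 15, 2033 + 4 days = May 19, 2033.
Both prerequisites met — Level-1 processing completes (Jun 10, 2033), the image is captured (May 19, 2033); the later is Jun 10, 2033.
The product is delivered to the customer: Jun 10, 2033 + 4 days = Jun 14, 2033.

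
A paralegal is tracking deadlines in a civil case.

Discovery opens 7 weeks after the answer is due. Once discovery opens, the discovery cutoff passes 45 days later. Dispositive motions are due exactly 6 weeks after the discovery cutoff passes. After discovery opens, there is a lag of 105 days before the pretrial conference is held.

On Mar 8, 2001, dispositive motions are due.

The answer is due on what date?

Dispositive motions are due: Mar 8, 2001.
The discovery cutoff passes: Mar 8, 2001 − 6 weeks = Jan 25, 2001.
Discovery opens: Jan 25, 2001 − 45 days = Dec 11, 2000.
The answer is due: Dec 11, 2000 − 7 weeks = Oct 23, 2000.

Oct 23, 2000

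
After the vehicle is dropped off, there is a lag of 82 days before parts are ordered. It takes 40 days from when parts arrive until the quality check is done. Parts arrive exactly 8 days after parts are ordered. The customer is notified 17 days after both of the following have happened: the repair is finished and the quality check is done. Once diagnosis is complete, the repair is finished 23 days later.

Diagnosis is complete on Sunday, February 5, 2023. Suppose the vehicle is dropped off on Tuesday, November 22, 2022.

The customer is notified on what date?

Tuesday, April 18, 2023

Diagnosis is complete: Feb 5, 2023.
The repair is finished: Feb 5, 2023 + 23 days = Feb 28, 2023.
The vehicle is dropped off: Nov 22, 2022.
Parts are ordered: Nov 22, 2022 + 82 days = Feb 12, 2023.
Parts arrive: Feb 12, 2023 + 8 days = Feb 20, 2023.
The quality check is done: Feb 20, 2023 + 40 days = Apr 1, 2023.
Both prerequisites met — the repair is finished (Feb 28, 2023), the quality check is done (Apr 1, 2023); the later is Apr 1, 2023.
The customer is notified: Apr 1, 2023 + 17 days = Apr 18, 2023.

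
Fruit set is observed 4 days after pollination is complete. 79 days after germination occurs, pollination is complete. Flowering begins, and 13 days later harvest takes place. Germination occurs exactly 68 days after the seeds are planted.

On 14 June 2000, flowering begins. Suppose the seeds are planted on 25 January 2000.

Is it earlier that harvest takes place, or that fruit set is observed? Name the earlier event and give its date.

Flowering begins: Jun 14, 2000.
Harvest takes place: Jun 14, 2000 + 13 days = Jun 27, 2000.
The seeds are planted: Jan 25, 2000.
Germination occurs: Jan 25, 2000 + 68 days = Apr 2, 2000.
Pollination is complete: Apr 2, 2000 + 79 days = Jun 20, 2000.
Fruit set is observed: Jun 20, 2000 + 4 days = Jun 24, 2000.
Comparing: harvest takes place on Jun 27, 2000 vs fruit set is observed on Jun 24, 2000. Earlier: fruit set is observed.

Fruit set is observed — 24 June 2000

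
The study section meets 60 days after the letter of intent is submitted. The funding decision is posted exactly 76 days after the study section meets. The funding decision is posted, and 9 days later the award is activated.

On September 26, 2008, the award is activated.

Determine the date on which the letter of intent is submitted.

The award is activated: Sep 26, 2008.
The funding decision is posted: Sep 26, 2008 − 9 days = Sep 17, 2008.
The study section meets: Sep 17, 2008 − 76 days = Jul 3, 2008.
The letter of intent is submitted: Jul 3, 2008 − 60 days = May 4, 2008.

May 4, 2008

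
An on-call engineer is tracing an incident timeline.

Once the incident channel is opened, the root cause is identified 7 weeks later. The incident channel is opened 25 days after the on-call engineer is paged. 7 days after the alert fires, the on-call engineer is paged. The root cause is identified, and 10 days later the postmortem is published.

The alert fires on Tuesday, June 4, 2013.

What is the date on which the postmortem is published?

Tuesday, September 3, 2013

The alert fires: Jun 4, 2013.
The on-call engineer is paged: Jun 4, 2013 + 7 days = Jun 11, 2013.
The incident channel is opened: Jun 11, 2013 + 25 days = Jul 6, 2013.
The root cause is identified: Jul 6, 2013 + 7 weeks = Aug 24, 2013.
The postmortem is published: Aug 24, 2013 + 10 days = Sep 3, 2013.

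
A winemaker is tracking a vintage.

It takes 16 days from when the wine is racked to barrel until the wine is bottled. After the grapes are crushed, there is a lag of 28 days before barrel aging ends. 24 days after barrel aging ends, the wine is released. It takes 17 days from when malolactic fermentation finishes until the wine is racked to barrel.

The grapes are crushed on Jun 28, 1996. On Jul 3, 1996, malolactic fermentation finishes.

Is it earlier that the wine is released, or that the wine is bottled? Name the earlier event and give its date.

The grapes are crushed: Jun 28, 1996.
Barrel aging ends: Jun 28, 1996 + 28 days = Jul 26, 1996.
The wine is released: Jul 26, 1996 + 24 days = Aug 19, 1996.
Malolactic fermentation finishes: Jul 3, 1996.
The wine is racked to barrel: Jul 3, 1996 + 17 days = Jul 20, 1996.
The wine is bottled: Jul 20, 1996 + 16 days = Aug 5, 1996.
Comparing: the wine is released on Aug 19, 1996 vs the wine is bottled on Aug 5, 1996. Earlier: the wine is bottled.

The wine is bottled — Aug 5, 1996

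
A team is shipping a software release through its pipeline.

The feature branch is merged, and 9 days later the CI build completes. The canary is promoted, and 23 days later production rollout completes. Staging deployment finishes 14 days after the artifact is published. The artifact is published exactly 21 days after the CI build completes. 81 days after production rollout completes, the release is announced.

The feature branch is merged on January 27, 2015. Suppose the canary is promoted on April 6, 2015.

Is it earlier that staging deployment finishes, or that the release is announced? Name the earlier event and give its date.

Staging deployment finishes — March 12, 2015

The feature branch is merged: Jan 27, 2015.
The CI build completes: Jan 27, 2015 + 9 days = Feb 5, 2015.
The artifact is published: Feb 5, 2015 + 21 days = Feb 26, 2015.
Staging deployment finishes: Feb 26, 2015 + 14 days = Mar 12, 2015.
The canary is promoted: Apr 6, 2015.
Production rollout completes: Apr 6, 2015 + 23 days = Apr 29, 2015.
The release is announced: Apr 29, 2015 + 81 days = Jul 19, 2015.
Comparing: staging deployment finishes on Mar 12, 2015 vs the release is announced on Jul 19, 2015. Earlier: staging deployment finishes.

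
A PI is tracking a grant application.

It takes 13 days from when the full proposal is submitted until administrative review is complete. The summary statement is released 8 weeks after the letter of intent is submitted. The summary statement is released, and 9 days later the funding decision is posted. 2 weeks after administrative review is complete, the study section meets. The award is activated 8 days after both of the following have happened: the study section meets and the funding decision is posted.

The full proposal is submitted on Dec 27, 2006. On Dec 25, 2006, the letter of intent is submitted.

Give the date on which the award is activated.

Mar 8, 2007

The full proposal is submitted: Dec 27, 2006.
Administrative review is complete: Dec 27, 2006 + 13 days = Jan 9, 2007.
The study section meets: Jan 9, 2007 + 2 weeks = Jan 23, 2007.
The letter of intent is submitted: Dec 25, 2006.
The summary statement is released: Dec 25, 2006 + 8 weeks = Feb 19, 2007.
The funding decision is posted: Feb 19, 2007 + 9 days = Feb 28, 2007.
Both prerequisites met — the study section meets (Jan 23, 2007), the funding decision is posted (Feb 28, 2007); the later is Feb 28, 2007.
The award is activated: Feb 28, 2007 + 8 days = Mar 8, 2007.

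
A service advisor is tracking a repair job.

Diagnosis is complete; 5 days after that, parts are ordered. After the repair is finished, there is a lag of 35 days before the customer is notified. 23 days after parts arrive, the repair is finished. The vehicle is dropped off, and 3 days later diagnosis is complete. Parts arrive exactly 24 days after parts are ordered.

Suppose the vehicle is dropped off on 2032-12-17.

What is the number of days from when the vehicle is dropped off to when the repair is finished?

55 days

Causal path: the vehicle is dropped off → diagnosis is complete → parts are ordered → parts arrive → the repair is finished.
Total delay along the path: 3 + 5 + 24 + 23 = 55 days.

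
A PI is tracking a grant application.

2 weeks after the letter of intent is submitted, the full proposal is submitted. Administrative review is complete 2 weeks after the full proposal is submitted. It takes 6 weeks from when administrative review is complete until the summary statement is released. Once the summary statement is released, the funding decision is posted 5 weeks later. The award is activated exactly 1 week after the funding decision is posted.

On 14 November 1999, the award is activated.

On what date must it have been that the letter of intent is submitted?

25 July 1999

The award is activated: Nov 14, 1999.
The funding decision is posted: Nov 14, 1999 − 1 week = Nov 7, 1999.
The summary statement is released: Nov 7, 1999 − 5 weeks = Oct 3, 1999.
Administrative review is complete: Oct 3, 1999 − 6 weeks = Aug 22, 1999.
The full proposal is submitted: Aug 22, 1999 − 2 weeks = Aug 8, 1999.
The letter of intent is submitted: Aug 8, 1999 − 2 weeks = Jul 25, 1999.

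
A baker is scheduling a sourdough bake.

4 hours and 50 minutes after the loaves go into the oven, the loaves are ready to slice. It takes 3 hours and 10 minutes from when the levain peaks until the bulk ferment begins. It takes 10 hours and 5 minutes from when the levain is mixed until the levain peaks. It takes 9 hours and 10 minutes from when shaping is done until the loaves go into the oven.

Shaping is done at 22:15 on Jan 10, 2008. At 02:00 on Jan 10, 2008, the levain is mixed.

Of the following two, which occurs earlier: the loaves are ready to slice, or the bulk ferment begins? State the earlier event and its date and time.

The bulk ferment begins — 15:15 on Jan 10, 2008

Shaping is done: 22:15 Jan 10, 2008.
The loaves go into the oven: 22:15 Jan 10, 2008 + 9h10m = 07:25 Jan 11, 2008.
The loaves are ready to slice: 07:25 Jan 11, 2008 + 4h50m = 12:15 Jan 11, 2008.
The levain is mixed: 02:00 Jan 10, 2008.
The levain peaks: 02:00 Jan 10, 2008 + 10h05m = 12:05 Jan 10, 2008.
The bulk ferment begins: 12:05 Jan 10, 2008 + 3h10m = 15:15 Jan 10, 2008.
Comparing: the loaves are ready to slice at 12:15 Jan 11, 2008 vs the bulk ferment begins at 15:15 Jan 10, 2008. Earlier: the bulk ferment begins.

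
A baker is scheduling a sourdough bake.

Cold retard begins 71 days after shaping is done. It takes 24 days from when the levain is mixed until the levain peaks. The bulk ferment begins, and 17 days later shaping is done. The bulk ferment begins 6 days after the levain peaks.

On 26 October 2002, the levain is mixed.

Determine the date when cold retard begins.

21 February 2003

The levain is mixed: Oct 26, 2002.
The levain peaks: Oct 26, 2002 + 24 days = Nov 19, 2002.
The bulk ferment begins: Nov 19, 2002 + 6 days = Nov 25, 2002.
Shaping is done: Nov 25, 2002 + 17 days = Dec 12, 2002.
Cold retard begins: Dec 12, 2002 + 71 days = Feb 21, 2003.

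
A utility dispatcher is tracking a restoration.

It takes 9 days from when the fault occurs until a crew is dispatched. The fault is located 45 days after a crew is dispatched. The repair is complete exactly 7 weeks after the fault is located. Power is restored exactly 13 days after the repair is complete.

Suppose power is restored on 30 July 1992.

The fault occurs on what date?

5 April 1992

Power is restored: Jul 30, 1992.
The repair is complete: Jul 30, 1992 − 13 days = Jul 17, 1992.
The fault is located: Jul 17, 1992 − 7 weeks = May 29, 1992.
A crew is dispatched: May 29, 1992 − 45 days = Apr 14, 1992.
The fault occurs: Apr 14, 1992 − 9 days = Apr 5, 1992.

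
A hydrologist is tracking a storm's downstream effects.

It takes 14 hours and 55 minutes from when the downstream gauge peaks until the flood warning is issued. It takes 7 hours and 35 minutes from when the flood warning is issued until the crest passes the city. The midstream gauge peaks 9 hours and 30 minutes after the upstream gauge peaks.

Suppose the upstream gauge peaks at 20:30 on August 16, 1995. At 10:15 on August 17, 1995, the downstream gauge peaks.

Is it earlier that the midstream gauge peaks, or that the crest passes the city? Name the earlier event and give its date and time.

The midstream gauge peaks — 06:00 on August 17, 1995

The upstream gauge peaks: 20:30 Aug 16, 1995.
The midstream gauge peaks: 20:30 Aug 16, 1995 + 9h30m = 06:00 Aug 17, 1995.
The downstream gauge peaks: 10:15 Aug 17, 1995.
The flood warning is issued: 10:15 Aug 17, 1995 + 14h55m = 01:10 Aug 18, 1995.
The crest passes the city: 01:10 Aug 18, 1995 + 7h35m = 08:45 Aug 18, 1995.
Comparing: the midstream gauge peaks at 06:00 Aug 17, 1995 vs the crest passes the city at 08:45 Aug 18, 1995. Earlier: the midstream gauge peaks.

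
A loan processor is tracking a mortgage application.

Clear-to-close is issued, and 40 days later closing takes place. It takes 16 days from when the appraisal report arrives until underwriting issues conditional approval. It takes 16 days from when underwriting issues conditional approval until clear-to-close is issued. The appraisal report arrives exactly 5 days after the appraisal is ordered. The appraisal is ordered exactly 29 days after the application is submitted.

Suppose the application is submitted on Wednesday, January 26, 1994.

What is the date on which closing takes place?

The application is submitted: Jan 26, 1994.
The appraisal is ordered: Jan 26, 1994 + 29 days = Feb 24, 1994.
The appraisal report arrives: Feb 24, 1994 + 5 days = Mar 1, 1994.
Underwriting issues conditional approval: Mar 1, 1994 + 16 days = Mar 17, 1994.
Clear-to-close is issued: Mar 17, 1994 + 16 days = Apr 2, 1994.
Closing takes place: Apr 2, 1994 + 40 days = May 12, 1994.

Thursday, May 12, 1994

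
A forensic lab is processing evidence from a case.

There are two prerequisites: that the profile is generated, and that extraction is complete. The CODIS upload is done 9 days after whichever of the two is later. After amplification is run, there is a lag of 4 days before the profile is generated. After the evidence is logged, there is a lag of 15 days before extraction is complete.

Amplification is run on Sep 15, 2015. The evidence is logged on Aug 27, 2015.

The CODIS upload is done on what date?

Amplification is run: Sep 15, 2015.
The profile is generated: Sep 15, 2015 + 4 days = Sep 19, 2015.
The evidence is logged: Aug 27, 2015.
Extraction is complete: Aug 27, 2015 + 15 days = Sep 11, 2015.
Both prerequisites met — the profile is generated (Sep 19, 2015), extraction is complete (Sep 11, 2015); the later is Sep 19, 2015.
The CODIS upload is done: Sep 19, 2015 + 9 days = Sep 28, 2015.

Sep 28, 2015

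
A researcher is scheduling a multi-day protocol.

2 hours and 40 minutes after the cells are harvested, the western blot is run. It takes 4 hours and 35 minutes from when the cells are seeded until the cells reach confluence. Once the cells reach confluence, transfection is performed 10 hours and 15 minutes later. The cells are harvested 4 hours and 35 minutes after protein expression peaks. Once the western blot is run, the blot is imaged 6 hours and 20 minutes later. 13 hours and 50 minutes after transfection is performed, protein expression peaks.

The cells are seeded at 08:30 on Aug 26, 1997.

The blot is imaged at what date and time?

02:45 on Aug 28, 1997

The cells are seeded: 08:30 Aug 26, 1997.
The cells reach confluence: 08:30 Aug 26, 1997 + 4h35m = 13:05 Aug 26, 1997.
Transfection is performed: 13:05 Aug 26, 1997 + 10h15m = 23:20 Aug 26, 1997.
Protein expression peaks: 23:20 Aug 26, 1997 + 13h50m = 13:10 Aug 27, 1997.
The cells are harvested: 13:10 Aug 27, 1997 + 4h35m = 17:45 Aug 27, 1997.
The western blot is run: 17:45 Aug 27, 1997 + 2h40m = 20:25 Aug 27, 1997.
The blot is imaged: 20:25 Aug 27, 1997 + 6h20m = 02:45 Aug 28, 1997.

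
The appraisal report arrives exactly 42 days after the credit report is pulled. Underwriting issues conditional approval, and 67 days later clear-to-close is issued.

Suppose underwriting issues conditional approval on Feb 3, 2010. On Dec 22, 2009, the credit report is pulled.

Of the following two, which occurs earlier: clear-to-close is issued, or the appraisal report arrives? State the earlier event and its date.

Underwriting issues conditional approval: Feb 3, 2010.
Clear-to-close is issued: Feb 3, 2010 + 67 days = Apr 11, 2010.
The credit report is pulled: Dec 22, 2009.
The appraisal report arrives: Dec 22, 2009 + 42 days = Feb 2, 2010.
Comparing: clear-to-close is issued on Apr 11, 2010 vs the appraisal report arrives on Feb 2, 2010. Earlier: the appraisal report arrives.

The appraisal report arrives — Feb 2, 2010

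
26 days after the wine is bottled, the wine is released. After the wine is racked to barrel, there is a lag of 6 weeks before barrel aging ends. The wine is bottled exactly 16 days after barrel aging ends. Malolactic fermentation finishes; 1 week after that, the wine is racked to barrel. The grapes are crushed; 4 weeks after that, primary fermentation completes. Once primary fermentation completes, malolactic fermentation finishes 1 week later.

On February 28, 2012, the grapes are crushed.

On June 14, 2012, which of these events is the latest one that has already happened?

The wine is bottled

The grapes are crushed: Feb 28, 2012.
Primary fermentation completes: Feb 28, 2012 + 4 weeks = Mar 27, 2012.
Malolactic fermentation finishes: Mar 27, 2012 + 1 week = Apr 3, 2012.
The wine is racked to barrel: Apr 3, 2012 + 1 week = Apr 10, 2012.
Barrel aging ends: Apr 10, 2012 + 6 weeks = May 22, 2012.
The wine is bottled: May 22, 2012 + 16 days = Jun 7, 2012.
The wine is released: Jun 7, 2012 + 26 days = Jul 3, 2012.
Jun 14, 2012 falls between when the wine is bottled (Jun 7, 2012) and when the wine is released (Jul 3, 2012).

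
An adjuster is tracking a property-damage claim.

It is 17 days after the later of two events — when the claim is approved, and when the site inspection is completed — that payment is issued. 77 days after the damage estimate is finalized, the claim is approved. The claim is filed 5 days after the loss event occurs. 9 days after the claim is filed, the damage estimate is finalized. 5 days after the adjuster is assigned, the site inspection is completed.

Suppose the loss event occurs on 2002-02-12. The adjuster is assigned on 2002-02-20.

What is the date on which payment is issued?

The loss event occurs: Feb 12, 2002.
The claim is filed: Feb 12, 2002 + 5 days = Feb 17, 2002.
The damage estimate is finalized: Feb 17, 2002 + 9 days = Feb 26, 2002.
The claim is approved: Feb 26, 2002 + 77 days = May 14, 2002.
The adjuster is assigned: Feb 20, 2002.
The site inspection is completed: Feb 20, 2002 + 5 days = Feb 25, 2002.
Both prerequisites met — the claim is approved (May 14, 2002), the site inspection is completed (Feb 25, 2002); the later is May 14, 2002.
Payment is issued: May 14, 2002 + 17 days = May 31, 2002.

2002-05-31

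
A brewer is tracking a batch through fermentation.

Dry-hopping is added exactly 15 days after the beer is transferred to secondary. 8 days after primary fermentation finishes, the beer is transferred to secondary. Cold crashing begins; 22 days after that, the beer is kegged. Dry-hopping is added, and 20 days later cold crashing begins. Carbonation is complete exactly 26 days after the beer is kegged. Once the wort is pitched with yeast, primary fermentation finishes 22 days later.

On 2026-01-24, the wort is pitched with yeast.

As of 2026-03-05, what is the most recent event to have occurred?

The beer is transferred to secondary

The wort is pitched with yeast: Jan 24, 2026.
Primary fermentation finishes: Jan 24, 2026 + 22 days = Feb 15, 2026.
The beer is transferred to secondary: Feb 15, 2026 + 8 days = Feb 23, 2026.
Dry-hopping is added: Feb 23, 2026 + 15 days = Mar 10, 2026.
Cold crashing begins: Mar 10, 2026 + 20 days = Mar 30, 2026.
The beer is kegged: Mar 30, 2026 + 22 days = Apr 21, 2026.
Carbonation is complete: Apr 21, 2026 + 26 days = May 17, 2026.
Mar 5, 2026 falls between when the beer is transferred to secondary (Feb 23, 2026) and when dry-hopping is added (Mar 10, 2026).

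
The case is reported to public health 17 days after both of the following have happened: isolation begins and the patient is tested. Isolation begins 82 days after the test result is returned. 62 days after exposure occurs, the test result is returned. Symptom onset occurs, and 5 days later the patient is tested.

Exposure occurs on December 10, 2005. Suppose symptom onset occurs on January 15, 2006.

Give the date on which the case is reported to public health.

May 20, 2006

Exposure occurs: Dec 10, 2005.
The test result is returned: Dec 10, 2005 + 62 days = Feb 10, 2006.
Isolation begins: Feb 10, 2006 + 82 days = May 3, 2006.
Symptom onset occurs: Jan 15, 2006.
The patient is tested: Jan 15, 2006 + 5 days = Jan 20, 2006.
Both prerequisites met — isolation begins (May 3, 2006), the patient is tested (Jan 20, 2006); the later is May 3, 2006.
The case is reported to public health: May 3, 2006 + 17 days = May 20, 2006.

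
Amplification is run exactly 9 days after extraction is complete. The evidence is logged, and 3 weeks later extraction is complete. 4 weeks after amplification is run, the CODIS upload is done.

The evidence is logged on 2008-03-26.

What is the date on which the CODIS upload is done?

2008-05-23

The evidence is logged: Mar 26, 2008.
Extraction is complete: Mar 26, 2008 + 3 weeks = Apr 16, 2008.
Amplification is run: Apr 16, 2008 + 9 days = Apr 25, 2008.
The CODIS upload is done: Apr 25, 2008 + 4 weeks = May 23, 2008.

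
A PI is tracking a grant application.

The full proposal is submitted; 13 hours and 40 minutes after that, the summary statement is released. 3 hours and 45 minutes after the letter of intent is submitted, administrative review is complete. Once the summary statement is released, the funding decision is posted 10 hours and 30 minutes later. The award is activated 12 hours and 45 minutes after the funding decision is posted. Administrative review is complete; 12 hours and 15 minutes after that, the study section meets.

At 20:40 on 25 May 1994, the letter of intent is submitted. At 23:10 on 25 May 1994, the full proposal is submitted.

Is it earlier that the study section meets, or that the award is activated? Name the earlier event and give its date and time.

The letter of intent is submitted: 20:40 May 25, 1994.
Administrative review is complete: 20:40 May 25, 1994 + 3h45m = 00:25 May 26, 1994.
The study section meets: 00:25 May 26, 1994 + 12h15m = 12:40 May 26, 1994.
The full proposal is submitted: 23:10 May 25, 1994.
The summary statement is released: 23:10 May 25, 1994 + 13h40m = 12:50 May 26, 1994.
The funding decision is posted: 12:50 May 26, 1994 + 10h30m = 23:20 May 26, 1994.
The award is activated: 23:20 May 26, 1994 + 12h45m = 12:05 May 27, 1994.
Comparing: the study section meets at 12:40 May 26, 1994 vs the award is activated at 12:05 May 27, 1994. Earlier: the study section meets.

The study section meets — 12:40 on 26 May 1994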